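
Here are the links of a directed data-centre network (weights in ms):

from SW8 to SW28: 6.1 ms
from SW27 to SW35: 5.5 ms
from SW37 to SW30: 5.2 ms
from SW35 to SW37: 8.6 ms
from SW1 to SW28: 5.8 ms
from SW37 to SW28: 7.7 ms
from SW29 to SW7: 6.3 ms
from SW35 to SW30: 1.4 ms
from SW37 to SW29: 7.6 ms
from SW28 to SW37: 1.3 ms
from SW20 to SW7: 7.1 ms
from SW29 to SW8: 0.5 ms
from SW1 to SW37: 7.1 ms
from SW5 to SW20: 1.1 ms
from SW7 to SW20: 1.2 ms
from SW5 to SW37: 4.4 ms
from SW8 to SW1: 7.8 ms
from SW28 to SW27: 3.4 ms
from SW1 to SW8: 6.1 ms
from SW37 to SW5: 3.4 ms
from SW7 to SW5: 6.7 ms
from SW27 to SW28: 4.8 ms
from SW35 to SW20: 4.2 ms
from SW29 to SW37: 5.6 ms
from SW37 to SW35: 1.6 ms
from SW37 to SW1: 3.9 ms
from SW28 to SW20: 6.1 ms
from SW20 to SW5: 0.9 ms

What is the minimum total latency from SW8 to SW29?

15 ms

Candidate routes:
SW8–SW1–SW28–SW37–SW29: 7.8+5.8+1.3+7.6 = 22.5
SW8–SW1–SW37–SW29: 7.8+7.1+7.6 = 22.5
SW8–SW28–SW37–SW29: 6.1+1.3+7.6 = 15
Cheapest is SW8–SW28–SW37–SW29 at 15 ms.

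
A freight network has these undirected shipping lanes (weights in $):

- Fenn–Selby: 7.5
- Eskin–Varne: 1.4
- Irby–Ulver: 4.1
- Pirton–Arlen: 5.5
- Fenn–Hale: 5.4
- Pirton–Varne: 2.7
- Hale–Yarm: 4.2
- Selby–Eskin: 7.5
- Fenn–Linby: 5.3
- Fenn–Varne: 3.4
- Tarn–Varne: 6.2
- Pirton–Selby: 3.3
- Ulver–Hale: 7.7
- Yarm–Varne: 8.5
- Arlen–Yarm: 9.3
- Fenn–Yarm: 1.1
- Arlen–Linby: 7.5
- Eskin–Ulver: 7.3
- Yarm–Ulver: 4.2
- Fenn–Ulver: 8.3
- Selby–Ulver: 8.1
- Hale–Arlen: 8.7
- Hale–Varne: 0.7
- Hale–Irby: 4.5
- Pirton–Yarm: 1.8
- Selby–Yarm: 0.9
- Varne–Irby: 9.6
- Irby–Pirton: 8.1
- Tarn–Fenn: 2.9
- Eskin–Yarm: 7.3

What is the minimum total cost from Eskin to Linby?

$10.1

Compare a few routes:
Eskin–Varne–Hale–Yarm–Fenn–Linby: 1.4+0.7+4.2+1.1+5.3 = 12.7
Eskin–Varne–Pirton–Yarm–Fenn–Linby: 1.4+2.7+1.8+1.1+5.3 = 12.3
Eskin–Varne–Fenn–Linby: 1.4+3.4+5.3 = 10.1
Eskin–Varne–Hale–Fenn–Linby: 1.4+0.7+5.4+5.3 = 12.8
The minimum is $10.1 via Eskin–Varne–Fenn–Linby.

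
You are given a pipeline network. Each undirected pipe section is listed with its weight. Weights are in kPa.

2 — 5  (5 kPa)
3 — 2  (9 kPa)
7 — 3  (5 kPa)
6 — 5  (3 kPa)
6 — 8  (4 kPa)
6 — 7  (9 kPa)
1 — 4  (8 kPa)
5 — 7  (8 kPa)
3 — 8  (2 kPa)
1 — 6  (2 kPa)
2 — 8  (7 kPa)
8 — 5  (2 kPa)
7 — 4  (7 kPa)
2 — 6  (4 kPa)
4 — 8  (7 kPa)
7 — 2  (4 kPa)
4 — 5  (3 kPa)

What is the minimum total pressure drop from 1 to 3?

Settle nodes by increasing distance from 1:
1: 0
6: 2  (via 1)
5: 5  (via 6)
2: 6  (via 6)
8: 6  (via 6)
3: 8  (via 8)
Shortest route: 1–6–8–3 = 8 kPa.

8 kPa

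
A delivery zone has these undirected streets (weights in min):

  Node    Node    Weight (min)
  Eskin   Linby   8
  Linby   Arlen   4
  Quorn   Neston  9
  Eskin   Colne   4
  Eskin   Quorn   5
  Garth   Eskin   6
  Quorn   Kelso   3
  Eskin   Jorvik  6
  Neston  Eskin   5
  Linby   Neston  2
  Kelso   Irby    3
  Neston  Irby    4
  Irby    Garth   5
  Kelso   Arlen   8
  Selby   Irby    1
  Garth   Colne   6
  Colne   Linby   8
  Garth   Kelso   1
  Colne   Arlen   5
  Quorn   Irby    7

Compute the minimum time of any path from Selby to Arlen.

11 min

Compare a few routes:
Selby → Irby → Garth → Kelso → Arlen: 1+5+1+8 = 15
Selby → Irby → Neston → Linby → Arlen: 1+4+2+4 = 11
Selby → Irby → Kelso → Arlen: 1+3+8 = 12
Cheapest is Selby → Irby → Neston → Linby → Arlen at 11 min.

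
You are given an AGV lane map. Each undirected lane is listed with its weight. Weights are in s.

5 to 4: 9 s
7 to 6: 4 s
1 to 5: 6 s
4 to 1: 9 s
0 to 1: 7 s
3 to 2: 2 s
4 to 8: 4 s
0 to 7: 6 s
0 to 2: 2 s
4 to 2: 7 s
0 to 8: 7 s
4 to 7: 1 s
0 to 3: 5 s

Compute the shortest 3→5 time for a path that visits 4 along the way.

18 s

Shortest 3→4: 3–2–4 = 9
Shortest 4→5: 4–5 = 9
Total via 4: 9 + 9 = 18 s.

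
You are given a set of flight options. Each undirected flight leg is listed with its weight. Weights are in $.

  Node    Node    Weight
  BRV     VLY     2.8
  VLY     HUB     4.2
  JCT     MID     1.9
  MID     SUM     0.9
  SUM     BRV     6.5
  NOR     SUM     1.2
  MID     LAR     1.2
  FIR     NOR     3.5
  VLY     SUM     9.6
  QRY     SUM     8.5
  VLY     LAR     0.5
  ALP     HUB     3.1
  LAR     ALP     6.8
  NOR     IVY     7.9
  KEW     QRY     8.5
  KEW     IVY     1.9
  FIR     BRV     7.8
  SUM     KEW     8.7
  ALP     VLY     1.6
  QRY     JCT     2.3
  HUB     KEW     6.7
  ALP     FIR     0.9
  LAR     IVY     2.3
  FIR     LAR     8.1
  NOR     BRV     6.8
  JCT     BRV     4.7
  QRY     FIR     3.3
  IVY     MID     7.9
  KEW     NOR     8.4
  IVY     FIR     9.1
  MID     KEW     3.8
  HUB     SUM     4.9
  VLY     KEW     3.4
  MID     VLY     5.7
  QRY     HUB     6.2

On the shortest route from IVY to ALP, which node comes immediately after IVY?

Candidate routes:
IVY–KEW–VLY–ALP: 1.9+3.4+1.6 = 6.9
IVY–KEW–MID–LAR–VLY–ALP: 1.9+3.8+1.2+0.5+1.6 = 9
IVY–LAR–ALP: 2.3+6.8 = 9.1
IVY–LAR–VLY–ALP: 2.3+0.5+1.6 = 4.4
Cheapest is IVY–LAR–VLY–ALP at $4.4.
So from IVY the first move is to LAR.

LAR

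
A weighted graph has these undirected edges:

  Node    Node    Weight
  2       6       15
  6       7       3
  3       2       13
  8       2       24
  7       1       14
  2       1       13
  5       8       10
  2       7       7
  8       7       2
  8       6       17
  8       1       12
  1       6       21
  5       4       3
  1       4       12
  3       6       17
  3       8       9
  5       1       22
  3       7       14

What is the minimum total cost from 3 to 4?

Enumerating some paths:
3 → 7 → 8 → 5 → 4: 14+2+10+3 = 29
3 → 8 → 5 → 4: 9+10+3 = 22
Cheapest is 3 → 8 → 5 → 4 at 22.

22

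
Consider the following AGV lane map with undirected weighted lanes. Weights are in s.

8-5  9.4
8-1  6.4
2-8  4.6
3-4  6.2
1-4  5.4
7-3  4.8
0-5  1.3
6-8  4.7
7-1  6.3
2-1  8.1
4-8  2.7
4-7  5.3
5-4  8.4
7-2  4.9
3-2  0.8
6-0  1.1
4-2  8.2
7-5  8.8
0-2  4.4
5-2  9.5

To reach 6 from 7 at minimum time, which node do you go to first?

Compare a few routes:
7–2–0–6: 4.9+4.4+1.1 = 10.4
7–5–0–6: 8.8+1.3+1.1 = 11.2
7–3–2–0–6: 4.8+0.8+4.4+1.1 = 11.1
Cheapest is 7–2–0–6 at 10.4 s.
So from 7 the first move is to 2.

2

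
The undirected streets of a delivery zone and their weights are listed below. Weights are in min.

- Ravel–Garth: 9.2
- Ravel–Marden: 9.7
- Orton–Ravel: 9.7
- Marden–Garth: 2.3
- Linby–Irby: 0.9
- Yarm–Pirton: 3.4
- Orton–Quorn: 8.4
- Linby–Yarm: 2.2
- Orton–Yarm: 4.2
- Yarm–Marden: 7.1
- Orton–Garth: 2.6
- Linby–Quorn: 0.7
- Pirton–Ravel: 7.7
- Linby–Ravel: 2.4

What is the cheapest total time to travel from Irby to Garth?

9.9 min

Settle nodes by increasing distance from Irby:
Irby: 0
Linby: 0.9  (via Irby)
Quorn: 1.6  (via Linby)
Yarm: 3.1  (via Linby)
Ravel: 3.3  (via Linby)
Pirton: 6.5  (via Yarm)
Orton: 7.3  (via Yarm)
Garth: 9.9  (via Orton)
Shortest route: Irby → Linby → Yarm → Orton → Garth = 9.9 min.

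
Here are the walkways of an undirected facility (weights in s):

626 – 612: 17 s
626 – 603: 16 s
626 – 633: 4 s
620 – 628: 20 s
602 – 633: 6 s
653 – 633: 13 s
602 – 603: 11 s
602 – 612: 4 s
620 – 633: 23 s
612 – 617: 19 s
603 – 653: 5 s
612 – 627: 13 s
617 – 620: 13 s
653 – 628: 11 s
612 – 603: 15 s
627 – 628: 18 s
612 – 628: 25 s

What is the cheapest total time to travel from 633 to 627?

Enumerating some paths:
633–602–612–627: 6+4+13 = 23
633–626–612–627: 4+17+13 = 34
Cheapest is 633–602–612–627 at 23 s.

23 s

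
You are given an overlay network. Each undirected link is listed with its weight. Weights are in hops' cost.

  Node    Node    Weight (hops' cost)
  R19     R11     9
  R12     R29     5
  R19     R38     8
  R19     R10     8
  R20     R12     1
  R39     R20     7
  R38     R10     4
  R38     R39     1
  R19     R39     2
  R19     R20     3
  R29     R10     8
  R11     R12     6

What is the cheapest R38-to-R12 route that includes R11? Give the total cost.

18 hops' cost

Best R38 to R11: R38–R39–R19–R11 costing 12
Shortest R11→R12: R11–R12 = 6
Total via R11: 12 + 6 = 18 hops' cost.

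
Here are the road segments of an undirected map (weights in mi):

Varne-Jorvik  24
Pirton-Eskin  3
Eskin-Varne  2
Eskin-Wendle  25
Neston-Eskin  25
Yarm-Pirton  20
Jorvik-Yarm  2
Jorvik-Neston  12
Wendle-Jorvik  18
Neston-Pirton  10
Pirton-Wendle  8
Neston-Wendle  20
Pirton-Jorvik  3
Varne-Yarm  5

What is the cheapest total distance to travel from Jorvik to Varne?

Settle nodes by increasing distance from Jorvik:
Jorvik: 0
Yarm: 2  (via Jorvik)
Pirton: 3  (via Jorvik)
Eskin: 6  (via Pirton)
Varne: 7  (via Yarm)
Shortest route: Jorvik → Yarm → Varne = 7 mi.

7 mi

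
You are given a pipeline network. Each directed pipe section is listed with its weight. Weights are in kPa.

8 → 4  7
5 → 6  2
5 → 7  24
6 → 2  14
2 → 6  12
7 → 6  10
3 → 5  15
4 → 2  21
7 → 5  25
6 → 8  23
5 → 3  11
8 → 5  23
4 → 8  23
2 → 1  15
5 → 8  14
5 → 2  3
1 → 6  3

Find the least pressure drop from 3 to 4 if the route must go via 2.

60 kPa

Best 3 to 2: 3–5–2 costing 18
Best 2 to 4: 2–6–8–4 costing 42
Total via 2: 18 + 42 = 60 kPa.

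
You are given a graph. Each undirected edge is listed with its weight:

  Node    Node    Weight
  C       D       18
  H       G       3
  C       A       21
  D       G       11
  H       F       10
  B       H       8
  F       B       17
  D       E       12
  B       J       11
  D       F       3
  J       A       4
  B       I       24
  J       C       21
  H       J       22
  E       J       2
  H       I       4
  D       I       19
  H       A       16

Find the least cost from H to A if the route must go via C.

52

Shortest H→C: H → F → D → C = 31
Shortest C→A: C → A = 21
Total via C: 31 + 21 = 52.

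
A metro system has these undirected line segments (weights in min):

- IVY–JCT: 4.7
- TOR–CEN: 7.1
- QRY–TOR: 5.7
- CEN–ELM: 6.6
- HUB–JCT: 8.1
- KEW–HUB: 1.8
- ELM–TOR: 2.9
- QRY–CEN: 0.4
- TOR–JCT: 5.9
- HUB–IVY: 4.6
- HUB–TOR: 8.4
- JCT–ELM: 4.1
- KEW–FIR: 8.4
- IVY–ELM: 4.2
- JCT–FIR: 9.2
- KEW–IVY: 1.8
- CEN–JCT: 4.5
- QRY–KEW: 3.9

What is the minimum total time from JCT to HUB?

Enumerating some paths:
JCT → HUB: 8.1 = 8.1
JCT → CEN → QRY → KEW → HUB: 4.5+0.4+3.9+1.8 = 10.6
JCT → IVY → HUB: 4.7+4.6 = 9.3
JCT → IVY → KEW → HUB: 4.7+1.8+1.8 = 8.3
Cheapest is JCT → HUB at 8.1 min.

8.1 min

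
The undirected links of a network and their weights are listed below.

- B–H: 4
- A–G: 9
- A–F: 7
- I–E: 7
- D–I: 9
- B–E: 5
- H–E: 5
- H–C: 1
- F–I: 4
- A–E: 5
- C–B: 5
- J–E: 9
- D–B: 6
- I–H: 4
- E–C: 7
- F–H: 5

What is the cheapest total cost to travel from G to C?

20

Compare a few routes:
G–A–E–H–C: 9+5+5+1 = 20
G–A–E–C: 9+5+7 = 21
Cheapest is G–A–E–H–C at 20.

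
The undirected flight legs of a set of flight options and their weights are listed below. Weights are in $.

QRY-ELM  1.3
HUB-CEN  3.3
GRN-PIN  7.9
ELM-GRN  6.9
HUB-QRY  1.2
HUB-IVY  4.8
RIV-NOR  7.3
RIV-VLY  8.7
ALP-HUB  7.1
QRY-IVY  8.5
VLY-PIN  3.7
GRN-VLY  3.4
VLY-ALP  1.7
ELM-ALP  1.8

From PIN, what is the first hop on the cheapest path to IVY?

VLY

Candidate routes:
PIN → VLY → ALP → HUB → IVY: 3.7+1.7+7.1+4.8 = 17.3
PIN → VLY → ALP → ELM → QRY → IVY: 3.7+1.7+1.8+1.3+8.5 = 17
PIN → VLY → ALP → ELM → QRY → HUB → IVY: 3.7+1.7+1.8+1.3+1.2+4.8 = 14.5
PIN → VLY → GRN → ELM → QRY → HUB → IVY: 3.7+3.4+6.9+1.3+1.2+4.8 = 21.3
Cheapest is PIN → VLY → ALP → ELM → QRY → HUB → IVY at $14.5.
So from PIN the first move is to VLY.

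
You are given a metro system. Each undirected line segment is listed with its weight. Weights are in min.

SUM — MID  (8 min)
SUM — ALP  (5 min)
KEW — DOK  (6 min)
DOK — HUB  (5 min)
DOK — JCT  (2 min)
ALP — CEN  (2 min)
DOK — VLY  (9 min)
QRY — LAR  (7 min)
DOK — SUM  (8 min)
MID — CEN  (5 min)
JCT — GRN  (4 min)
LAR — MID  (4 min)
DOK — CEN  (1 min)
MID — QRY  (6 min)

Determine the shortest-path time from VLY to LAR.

Candidate routes:
VLY - DOK - CEN - MID - QRY - LAR: 9+1+5+6+7 = 28
VLY - DOK - CEN - MID - LAR: 9+1+5+4 = 19
Cheapest is VLY - DOK - CEN - MID - LAR at 19 min.

19 min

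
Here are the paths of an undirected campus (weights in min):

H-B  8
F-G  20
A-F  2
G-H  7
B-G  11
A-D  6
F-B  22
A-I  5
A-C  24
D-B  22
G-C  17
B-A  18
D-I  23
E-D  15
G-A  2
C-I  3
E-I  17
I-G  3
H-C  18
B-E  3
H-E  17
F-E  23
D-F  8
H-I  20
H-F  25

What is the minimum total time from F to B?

Compare a few routes:
F → A → G → H → B: 2+2+7+8 = 19
F → A → G → B: 2+2+11 = 15
F → A → B: 2+18 = 20
Cheapest is F → A → G → B at 15 min.

15 min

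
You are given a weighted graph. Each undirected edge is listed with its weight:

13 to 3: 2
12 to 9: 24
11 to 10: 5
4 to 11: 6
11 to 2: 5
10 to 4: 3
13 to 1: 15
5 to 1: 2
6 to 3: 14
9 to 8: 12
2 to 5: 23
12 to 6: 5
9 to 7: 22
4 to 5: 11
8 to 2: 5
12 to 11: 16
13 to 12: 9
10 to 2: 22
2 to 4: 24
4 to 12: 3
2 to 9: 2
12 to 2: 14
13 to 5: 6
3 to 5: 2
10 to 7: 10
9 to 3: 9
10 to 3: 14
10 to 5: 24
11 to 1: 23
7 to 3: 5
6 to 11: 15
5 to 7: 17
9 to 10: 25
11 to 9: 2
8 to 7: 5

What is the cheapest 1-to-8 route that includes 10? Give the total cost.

30

Best 1 to 10: 1–5–4–10 costing 16
Shortest 10→8: 10–11–9–2–8 = 14
Total via 10: 16 + 14 = 30.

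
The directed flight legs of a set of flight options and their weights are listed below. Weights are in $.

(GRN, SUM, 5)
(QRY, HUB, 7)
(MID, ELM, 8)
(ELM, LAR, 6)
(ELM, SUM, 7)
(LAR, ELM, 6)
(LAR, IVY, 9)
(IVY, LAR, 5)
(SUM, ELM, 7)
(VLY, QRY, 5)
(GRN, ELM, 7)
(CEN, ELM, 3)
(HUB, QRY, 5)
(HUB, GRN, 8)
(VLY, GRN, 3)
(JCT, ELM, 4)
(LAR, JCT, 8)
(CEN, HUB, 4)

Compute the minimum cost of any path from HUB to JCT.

$29

Settle nodes by increasing distance from HUB:
HUB: 0
QRY: 5  (via HUB)
GRN: 8  (via HUB)
SUM: 13  (via GRN)
ELM: 15  (via GRN)
LAR: 21  (via ELM)
JCT: 29  (via LAR)
Shortest route: HUB → GRN → ELM → LAR → JCT = $29.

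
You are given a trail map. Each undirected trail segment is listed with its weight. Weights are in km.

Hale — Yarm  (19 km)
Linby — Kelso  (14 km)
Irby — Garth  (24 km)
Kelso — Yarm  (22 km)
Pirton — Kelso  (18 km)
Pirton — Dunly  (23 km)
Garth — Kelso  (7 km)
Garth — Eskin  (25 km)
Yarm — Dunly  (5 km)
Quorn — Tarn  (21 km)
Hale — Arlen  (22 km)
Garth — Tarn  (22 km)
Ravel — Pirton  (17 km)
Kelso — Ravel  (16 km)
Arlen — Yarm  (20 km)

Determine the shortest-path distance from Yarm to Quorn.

72 km

Enumerating some paths:
Yarm → Kelso → Garth → Tarn → Quorn: 22+7+22+21 = 72
Yarm → Dunly → Pirton → Kelso → Garth → Tarn → Quorn: 5+23+18+7+22+21 = 96
Cheapest is Yarm → Kelso → Garth → Tarn → Quorn at 72 km.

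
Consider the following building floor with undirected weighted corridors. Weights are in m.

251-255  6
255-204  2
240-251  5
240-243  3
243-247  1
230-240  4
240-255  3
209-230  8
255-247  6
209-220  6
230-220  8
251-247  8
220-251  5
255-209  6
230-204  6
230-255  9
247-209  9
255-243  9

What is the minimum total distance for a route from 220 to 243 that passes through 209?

Shortest 220→209: 220 → 209 = 6
Best 209 to 243: 209 → 247 → 243 costing 10
Total via 209: 6 + 10 = 16 m.

16 m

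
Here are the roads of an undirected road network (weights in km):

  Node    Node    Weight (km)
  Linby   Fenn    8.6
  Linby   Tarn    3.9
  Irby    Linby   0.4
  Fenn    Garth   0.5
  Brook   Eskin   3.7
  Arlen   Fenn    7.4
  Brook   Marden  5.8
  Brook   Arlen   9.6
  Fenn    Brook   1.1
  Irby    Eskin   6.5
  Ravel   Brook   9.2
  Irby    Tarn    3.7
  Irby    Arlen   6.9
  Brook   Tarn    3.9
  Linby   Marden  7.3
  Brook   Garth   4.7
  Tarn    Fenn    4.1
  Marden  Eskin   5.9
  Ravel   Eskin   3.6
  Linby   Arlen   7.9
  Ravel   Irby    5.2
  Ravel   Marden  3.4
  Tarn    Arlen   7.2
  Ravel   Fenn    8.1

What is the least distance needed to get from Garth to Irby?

8.3 km

Enumerating some paths:
Garth–Fenn–Brook–Tarn–Irby: 0.5+1.1+3.9+3.7 = 9.2
Garth–Fenn–Tarn–Linby–Irby: 0.5+4.1+3.9+0.4 = 8.9
Garth–Fenn–Linby–Irby: 0.5+8.6+0.4 = 9.5
Garth–Fenn–Tarn–Irby: 0.5+4.1+3.7 = 8.3
The minimum is 8.3 km via Garth–Fenn–Tarn–Irby.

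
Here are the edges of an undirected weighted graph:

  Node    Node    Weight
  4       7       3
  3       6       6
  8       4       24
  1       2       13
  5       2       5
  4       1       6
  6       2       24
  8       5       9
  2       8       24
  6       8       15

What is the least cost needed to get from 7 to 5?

27

Settle nodes by increasing distance from 7:
7: 0
4: 3  (via 7)
1: 9  (via 4)
2: 22  (via 1)
5: 27  (via 2)
Shortest route: 7–4–1–2–5 = 27.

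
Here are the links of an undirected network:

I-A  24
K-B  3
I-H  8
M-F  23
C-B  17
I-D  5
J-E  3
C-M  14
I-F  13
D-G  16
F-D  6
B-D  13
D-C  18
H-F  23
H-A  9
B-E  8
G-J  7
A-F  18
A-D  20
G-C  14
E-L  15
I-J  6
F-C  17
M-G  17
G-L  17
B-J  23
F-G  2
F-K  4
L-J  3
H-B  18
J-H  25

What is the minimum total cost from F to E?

Compare a few routes:
F - G - J - E: 2+7+3 = 12
F - K - B - E: 4+3+8 = 15
Cheapest is F - G - J - E at 12.

12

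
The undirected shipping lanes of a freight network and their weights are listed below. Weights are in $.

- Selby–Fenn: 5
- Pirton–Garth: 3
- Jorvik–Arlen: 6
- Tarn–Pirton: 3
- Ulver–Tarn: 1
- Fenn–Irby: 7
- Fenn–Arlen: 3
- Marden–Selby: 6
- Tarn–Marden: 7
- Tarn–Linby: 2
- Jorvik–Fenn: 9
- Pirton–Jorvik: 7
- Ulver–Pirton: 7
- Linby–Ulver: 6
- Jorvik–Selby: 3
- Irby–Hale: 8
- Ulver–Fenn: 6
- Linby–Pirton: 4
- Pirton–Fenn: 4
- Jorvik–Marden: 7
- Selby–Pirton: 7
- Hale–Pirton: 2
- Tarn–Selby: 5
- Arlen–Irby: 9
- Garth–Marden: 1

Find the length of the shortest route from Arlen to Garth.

Candidate routes:
Arlen → Jorvik → Marden → Garth: 6+7+1 = 14
Arlen → Fenn → Pirton → Garth: 3+4+3 = 10
Arlen → Fenn → Selby → Marden → Garth: 3+5+6+1 = 15
Arlen → Jorvik → Selby → Marden → Garth: 6+3+6+1 = 16
The minimum is $10 via Arlen → Fenn → Pirton → Garth.

$10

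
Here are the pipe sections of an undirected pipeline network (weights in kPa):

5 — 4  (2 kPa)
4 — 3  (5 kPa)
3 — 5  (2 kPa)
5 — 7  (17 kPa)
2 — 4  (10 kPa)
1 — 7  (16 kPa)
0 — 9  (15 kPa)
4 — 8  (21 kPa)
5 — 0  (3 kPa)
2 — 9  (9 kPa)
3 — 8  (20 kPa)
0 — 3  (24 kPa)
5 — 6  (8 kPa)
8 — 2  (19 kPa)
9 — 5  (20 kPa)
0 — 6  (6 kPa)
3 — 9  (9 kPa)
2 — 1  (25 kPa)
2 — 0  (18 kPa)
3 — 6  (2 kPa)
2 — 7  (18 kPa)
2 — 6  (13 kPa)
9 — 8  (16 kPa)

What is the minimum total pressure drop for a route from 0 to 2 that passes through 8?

Best 0 to 8: 0–5–3–8 costing 25
Best 8 to 2: 8–2 costing 19
Total via 8: 25 + 19 = 44 kPa.

44 kPa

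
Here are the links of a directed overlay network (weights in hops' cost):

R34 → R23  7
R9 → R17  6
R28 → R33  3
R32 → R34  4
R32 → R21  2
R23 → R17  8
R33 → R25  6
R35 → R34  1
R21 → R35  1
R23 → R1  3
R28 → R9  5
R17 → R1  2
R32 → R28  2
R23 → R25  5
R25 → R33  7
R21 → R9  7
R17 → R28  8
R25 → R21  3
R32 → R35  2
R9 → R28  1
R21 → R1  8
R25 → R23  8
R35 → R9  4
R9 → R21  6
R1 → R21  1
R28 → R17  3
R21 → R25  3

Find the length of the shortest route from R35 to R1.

10 hops' cost

Enumerating some paths:
R35–R9–R28–R17–R1: 4+1+3+2 = 10
R35–R34–R23–R1: 1+7+3 = 11
Cheapest is R35–R9–R28–R17–R1 at 10 hops' cost.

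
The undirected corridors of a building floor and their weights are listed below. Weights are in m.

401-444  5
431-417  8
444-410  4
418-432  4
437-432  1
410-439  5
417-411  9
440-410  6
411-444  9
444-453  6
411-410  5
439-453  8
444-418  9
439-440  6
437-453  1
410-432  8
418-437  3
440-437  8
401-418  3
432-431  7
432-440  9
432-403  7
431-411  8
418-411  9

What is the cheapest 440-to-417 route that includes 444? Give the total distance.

Shortest 440→444: 440 → 410 → 444 = 10
Best 444 to 417: 444 → 411 → 417 costing 18
Total via 444: 10 + 18 = 28 m.

28 m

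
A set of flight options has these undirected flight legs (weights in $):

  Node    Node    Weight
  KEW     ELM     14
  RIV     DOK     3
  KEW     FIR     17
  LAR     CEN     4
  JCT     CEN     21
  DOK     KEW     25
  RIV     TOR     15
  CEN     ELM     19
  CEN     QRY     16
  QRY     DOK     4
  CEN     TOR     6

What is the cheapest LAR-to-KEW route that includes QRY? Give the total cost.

$49

Best LAR to QRY: LAR → CEN → QRY costing 20
Shortest QRY→KEW: QRY → DOK → KEW = 29
Total via QRY: 20 + 29 = $49.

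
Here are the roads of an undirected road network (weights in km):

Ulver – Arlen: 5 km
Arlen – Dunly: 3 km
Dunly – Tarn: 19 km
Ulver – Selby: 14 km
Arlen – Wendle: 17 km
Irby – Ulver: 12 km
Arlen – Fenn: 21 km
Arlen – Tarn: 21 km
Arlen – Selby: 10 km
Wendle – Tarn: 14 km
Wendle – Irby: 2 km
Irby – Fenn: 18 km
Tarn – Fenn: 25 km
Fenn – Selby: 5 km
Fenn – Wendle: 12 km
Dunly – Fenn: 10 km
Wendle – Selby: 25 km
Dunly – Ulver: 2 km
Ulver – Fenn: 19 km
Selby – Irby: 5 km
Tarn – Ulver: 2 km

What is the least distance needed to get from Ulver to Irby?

Settle nodes by increasing distance from Ulver:
Ulver: 0
Tarn: 2  (via Ulver)
Dunly: 2  (via Ulver)
Arlen: 5  (via Ulver)
Irby: 12  (via Ulver)
Shortest route: Ulver → Irby = 12 km.

12 km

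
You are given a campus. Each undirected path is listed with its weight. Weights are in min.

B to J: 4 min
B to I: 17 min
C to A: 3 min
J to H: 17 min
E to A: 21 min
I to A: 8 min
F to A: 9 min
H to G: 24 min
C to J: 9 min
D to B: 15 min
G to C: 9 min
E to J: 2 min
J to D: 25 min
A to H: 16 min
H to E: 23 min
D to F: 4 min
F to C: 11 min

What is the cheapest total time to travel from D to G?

Shortest distances from D:
D: 0
F: 4  (via D)
A: 13  (via F)
B: 15  (via D)
C: 15  (via F)
J: 19  (via B)
E: 21  (via J)
I: 21  (via A)
G: 24  (via C)
Shortest route: D → F → C → G = 24 min.

24 min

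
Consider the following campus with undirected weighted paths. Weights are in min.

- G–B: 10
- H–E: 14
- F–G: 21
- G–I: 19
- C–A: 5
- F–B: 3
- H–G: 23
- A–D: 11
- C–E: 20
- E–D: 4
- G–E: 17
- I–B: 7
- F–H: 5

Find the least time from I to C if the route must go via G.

Best I to G: I–B–G costing 17
Shortest G→C: G–E–C = 37
Total via G: 17 + 37 = 54 min.

54 min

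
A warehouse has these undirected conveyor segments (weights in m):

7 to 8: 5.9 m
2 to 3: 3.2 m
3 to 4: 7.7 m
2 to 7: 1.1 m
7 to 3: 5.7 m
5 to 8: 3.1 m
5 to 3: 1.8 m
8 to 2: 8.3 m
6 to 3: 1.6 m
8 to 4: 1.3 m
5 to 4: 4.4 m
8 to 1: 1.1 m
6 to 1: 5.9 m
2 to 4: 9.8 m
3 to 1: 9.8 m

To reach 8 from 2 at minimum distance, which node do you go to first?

7

Compare a few routes:
2 - 3 - 5 - 4 - 8: 3.2+1.8+4.4+1.3 = 10.7
2 - 7 - 8: 1.1+5.9 = 7
2 - 3 - 5 - 8: 3.2+1.8+3.1 = 8.1
2 - 8: 8.3 = 8.3
The minimum is 7 m via 2 - 7 - 8.
So from 2 the first move is to 7.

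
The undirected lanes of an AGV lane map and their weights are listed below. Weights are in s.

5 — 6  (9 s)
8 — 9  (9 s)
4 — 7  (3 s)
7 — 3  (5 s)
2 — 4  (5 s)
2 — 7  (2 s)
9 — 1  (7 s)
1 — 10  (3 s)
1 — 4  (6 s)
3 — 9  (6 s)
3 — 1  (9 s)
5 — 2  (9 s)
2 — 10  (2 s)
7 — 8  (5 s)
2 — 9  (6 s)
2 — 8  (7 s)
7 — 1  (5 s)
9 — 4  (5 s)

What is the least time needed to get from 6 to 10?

20 s

Shortest distances from 6:
6: 0
5: 9  (via 6)
2: 18  (via 5)
7: 20  (via 2)
10: 20  (via 2)
Shortest route: 6–5–2–10 = 20 s.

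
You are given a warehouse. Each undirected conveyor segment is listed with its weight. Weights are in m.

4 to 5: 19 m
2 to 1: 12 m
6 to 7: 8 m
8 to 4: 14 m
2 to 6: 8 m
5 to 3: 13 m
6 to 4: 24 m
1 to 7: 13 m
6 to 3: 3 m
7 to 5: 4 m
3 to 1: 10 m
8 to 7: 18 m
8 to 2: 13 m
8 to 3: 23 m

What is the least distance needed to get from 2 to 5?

20 m

Candidate routes:
2–1–3–5: 12+10+13 = 35
2–6–7–5: 8+8+4 = 20
2–1–7–5: 12+13+4 = 29
2–6–3–5: 8+3+13 = 24
Cheapest is 2–6–7–5 at 20 m.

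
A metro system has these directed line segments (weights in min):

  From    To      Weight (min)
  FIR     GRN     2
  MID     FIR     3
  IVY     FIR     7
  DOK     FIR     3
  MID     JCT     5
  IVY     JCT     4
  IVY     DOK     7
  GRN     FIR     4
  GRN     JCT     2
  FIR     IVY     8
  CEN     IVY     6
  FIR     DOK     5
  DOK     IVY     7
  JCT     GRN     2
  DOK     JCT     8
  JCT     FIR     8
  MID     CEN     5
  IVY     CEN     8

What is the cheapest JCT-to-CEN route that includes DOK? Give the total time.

26 min

Best JCT to DOK: JCT → GRN → FIR → DOK costing 11
Shortest DOK→CEN: DOK → IVY → CEN = 15
Total via DOK: 11 + 15 = 26 min.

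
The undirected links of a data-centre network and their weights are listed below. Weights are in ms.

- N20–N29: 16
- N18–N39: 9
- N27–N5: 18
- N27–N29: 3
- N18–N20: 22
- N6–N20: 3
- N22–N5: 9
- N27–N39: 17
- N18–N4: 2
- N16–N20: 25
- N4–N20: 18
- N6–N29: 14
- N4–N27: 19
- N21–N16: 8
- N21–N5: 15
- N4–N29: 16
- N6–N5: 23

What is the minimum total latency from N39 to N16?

54 ms

Settle nodes by increasing distance from N39:
N39: 0
N18: 9  (via N39)
N4: 11  (via N18)
N27: 17  (via N39)
N29: 20  (via N27)
N20: 29  (via N4)
N6: 32  (via N20)
N5: 35  (via N27)
N22: 44  (via N5)
N21: 50  (via N5)
N16: 54  (via N20)
Shortest route: N39 → N18 → N4 → N20 → N16 = 54 ms.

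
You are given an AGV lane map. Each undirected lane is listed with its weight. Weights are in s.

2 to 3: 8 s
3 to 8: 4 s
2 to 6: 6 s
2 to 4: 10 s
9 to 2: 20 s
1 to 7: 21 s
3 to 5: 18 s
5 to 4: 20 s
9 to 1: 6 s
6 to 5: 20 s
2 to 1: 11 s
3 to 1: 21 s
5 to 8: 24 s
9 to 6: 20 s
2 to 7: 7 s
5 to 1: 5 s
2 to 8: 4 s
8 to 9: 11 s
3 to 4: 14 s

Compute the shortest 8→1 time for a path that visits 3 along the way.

23 s

Shortest 8→3: 8 → 3 = 4
Shortest 3→1: 3 → 2 → 1 = 19
Total via 3: 4 + 19 = 23 s.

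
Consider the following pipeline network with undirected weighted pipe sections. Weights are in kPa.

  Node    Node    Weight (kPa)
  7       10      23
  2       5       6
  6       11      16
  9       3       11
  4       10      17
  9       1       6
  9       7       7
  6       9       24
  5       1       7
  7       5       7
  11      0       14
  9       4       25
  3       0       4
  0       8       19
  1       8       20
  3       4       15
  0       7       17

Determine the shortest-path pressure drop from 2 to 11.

Candidate routes:
2–5–7–9–3–0–11: 6+7+7+11+4+14 = 49
2–5–1–9–7–0–11: 6+7+6+7+17+14 = 57
2–5–7–0–11: 6+7+17+14 = 44
2–5–1–9–3–0–11: 6+7+6+11+4+14 = 48
Cheapest is 2–5–7–0–11 at 44 kPa.

44 kPa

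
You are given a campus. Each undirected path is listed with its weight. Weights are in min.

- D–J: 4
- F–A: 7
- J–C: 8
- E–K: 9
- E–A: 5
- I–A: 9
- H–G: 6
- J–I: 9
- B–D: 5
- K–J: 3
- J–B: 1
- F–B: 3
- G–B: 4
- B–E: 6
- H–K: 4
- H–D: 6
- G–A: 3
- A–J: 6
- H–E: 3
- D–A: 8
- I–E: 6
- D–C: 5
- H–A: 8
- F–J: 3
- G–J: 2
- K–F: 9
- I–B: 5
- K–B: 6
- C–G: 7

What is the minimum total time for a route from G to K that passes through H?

Best G to H: G–H costing 6
Shortest H→K: H–K = 4
Total via H: 6 + 4 = 10 min.

10 min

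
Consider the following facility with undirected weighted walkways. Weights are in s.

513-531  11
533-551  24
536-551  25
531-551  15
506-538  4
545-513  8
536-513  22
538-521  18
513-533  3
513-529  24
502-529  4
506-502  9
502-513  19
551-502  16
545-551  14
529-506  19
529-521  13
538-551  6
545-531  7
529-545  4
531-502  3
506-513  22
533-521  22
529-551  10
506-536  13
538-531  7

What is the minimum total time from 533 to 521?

Shortest distances from 533:
533: 0
513: 3  (via 533)
545: 11  (via 513)
531: 14  (via 513)
529: 15  (via 545)
502: 17  (via 531)
538: 21  (via 531)
521: 22  (via 533)
Shortest route: 533–521 = 22 s.

22 s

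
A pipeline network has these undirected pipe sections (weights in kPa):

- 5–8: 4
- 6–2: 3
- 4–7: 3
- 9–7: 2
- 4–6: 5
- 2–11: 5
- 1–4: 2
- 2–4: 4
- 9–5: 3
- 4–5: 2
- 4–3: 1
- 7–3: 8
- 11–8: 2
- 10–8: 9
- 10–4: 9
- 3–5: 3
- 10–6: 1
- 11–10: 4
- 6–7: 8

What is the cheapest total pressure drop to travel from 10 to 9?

Enumerating some paths:
10 → 11 → 8 → 5 → 9: 4+2+4+3 = 13
10 → 6 → 4 → 5 → 9: 1+5+2+3 = 11
The minimum is 11 kPa via 10 → 6 → 4 → 5 → 9.

11 kPa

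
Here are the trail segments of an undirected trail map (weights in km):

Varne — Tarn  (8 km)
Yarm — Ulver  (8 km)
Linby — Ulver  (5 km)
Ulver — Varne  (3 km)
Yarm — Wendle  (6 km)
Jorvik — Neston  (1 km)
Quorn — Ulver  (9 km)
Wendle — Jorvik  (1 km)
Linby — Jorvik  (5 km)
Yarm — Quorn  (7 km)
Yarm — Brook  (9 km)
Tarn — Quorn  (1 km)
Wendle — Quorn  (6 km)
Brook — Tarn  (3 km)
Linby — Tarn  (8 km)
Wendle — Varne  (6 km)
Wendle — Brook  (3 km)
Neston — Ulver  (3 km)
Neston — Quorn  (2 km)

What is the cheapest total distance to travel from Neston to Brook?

5 km

Enumerating some paths:
Neston - Jorvik - Wendle - Brook: 1+1+3 = 5
Neston - Quorn - Wendle - Brook: 2+6+3 = 11
Neston - Jorvik - Wendle - Quorn - Tarn - Brook: 1+1+6+1+3 = 12
Neston - Quorn - Tarn - Brook: 2+1+3 = 6
Cheapest is Neston - Jorvik - Wendle - Brook at 5 km.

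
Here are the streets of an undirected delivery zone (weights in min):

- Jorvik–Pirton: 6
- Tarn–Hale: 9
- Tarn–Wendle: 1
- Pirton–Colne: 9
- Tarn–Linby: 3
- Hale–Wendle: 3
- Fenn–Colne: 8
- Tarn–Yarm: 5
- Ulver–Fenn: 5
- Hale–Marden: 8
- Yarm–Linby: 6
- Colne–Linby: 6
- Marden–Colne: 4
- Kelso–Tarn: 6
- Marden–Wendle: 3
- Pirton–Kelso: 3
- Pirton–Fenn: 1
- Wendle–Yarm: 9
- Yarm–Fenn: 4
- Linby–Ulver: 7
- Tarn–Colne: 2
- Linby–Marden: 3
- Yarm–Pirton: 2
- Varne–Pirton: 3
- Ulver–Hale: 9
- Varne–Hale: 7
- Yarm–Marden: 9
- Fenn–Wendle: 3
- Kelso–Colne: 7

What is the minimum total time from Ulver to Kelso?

9 min

Enumerating some paths:
Ulver → Fenn → Pirton → Kelso: 5+1+3 = 9
Ulver → Fenn → Yarm → Pirton → Kelso: 5+4+2+3 = 14
Ulver → Fenn → Wendle → Tarn → Kelso: 5+3+1+6 = 15
Ulver → Linby → Tarn → Kelso: 7+3+6 = 16
Cheapest is Ulver → Fenn → Pirton → Kelso at 9 min.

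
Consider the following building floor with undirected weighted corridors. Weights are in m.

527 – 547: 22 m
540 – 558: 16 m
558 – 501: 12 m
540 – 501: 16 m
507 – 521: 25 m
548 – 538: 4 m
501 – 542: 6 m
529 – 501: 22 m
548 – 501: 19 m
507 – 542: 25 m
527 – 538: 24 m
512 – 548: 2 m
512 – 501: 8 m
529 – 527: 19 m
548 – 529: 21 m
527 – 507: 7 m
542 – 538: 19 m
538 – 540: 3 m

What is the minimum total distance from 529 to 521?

51 m

Candidate routes:
529 - 527 - 507 - 521: 19+7+25 = 51
529 - 548 - 538 - 527 - 507 - 521: 21+4+24+7+25 = 81
529 - 501 - 542 - 507 - 521: 22+6+25+25 = 78
Cheapest is 529 - 527 - 507 - 521 at 51 m.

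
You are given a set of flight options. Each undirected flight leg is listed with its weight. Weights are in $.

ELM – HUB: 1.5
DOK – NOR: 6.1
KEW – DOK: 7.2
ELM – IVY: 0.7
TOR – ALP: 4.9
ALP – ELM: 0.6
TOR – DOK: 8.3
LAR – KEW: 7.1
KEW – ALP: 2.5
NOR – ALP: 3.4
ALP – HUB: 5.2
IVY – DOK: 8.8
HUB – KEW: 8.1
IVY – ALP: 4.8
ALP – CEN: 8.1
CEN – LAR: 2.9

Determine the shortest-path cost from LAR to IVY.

Shortest distances from LAR:
LAR: 0
CEN: 2.9  (via LAR)
KEW: 7.1  (via LAR)
ALP: 9.6  (via KEW)
ELM: 10.2  (via ALP)
IVY: 10.9  (via ELM)
Shortest route: LAR → KEW → ALP → ELM → IVY = $10.9.

$10.9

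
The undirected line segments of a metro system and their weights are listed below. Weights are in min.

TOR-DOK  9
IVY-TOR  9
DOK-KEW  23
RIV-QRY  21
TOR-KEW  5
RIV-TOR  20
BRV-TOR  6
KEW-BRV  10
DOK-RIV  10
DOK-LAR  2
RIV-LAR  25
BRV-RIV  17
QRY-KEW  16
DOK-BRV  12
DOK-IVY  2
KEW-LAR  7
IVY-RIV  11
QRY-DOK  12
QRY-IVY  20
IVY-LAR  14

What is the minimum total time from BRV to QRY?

24 min

Candidate routes:
BRV–DOK–QRY: 12+12 = 24
BRV–KEW–QRY: 10+16 = 26
BRV–TOR–KEW–QRY: 6+5+16 = 27
BRV–TOR–DOK–QRY: 6+9+12 = 27
Cheapest is BRV–DOK–QRY at 24 min.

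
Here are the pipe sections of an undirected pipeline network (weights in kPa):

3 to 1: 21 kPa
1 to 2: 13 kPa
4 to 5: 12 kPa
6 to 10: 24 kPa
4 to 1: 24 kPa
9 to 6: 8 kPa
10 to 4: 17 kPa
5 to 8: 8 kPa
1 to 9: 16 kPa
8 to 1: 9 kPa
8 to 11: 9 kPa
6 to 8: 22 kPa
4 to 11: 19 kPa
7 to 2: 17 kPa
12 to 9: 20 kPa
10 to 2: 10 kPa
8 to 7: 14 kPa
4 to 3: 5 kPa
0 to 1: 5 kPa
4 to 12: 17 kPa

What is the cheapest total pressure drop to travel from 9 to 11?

Running Dijkstra from 9:
9: 0
6: 8  (via 9)
1: 16  (via 9)
12: 20  (via 9)
0: 21  (via 1)
8: 25  (via 1)
2: 29  (via 1)
10: 32  (via 6)
5: 33  (via 8)
11: 34  (via 8)
Shortest route: 9 → 1 → 8 → 11 = 34 kPa.

34 kPa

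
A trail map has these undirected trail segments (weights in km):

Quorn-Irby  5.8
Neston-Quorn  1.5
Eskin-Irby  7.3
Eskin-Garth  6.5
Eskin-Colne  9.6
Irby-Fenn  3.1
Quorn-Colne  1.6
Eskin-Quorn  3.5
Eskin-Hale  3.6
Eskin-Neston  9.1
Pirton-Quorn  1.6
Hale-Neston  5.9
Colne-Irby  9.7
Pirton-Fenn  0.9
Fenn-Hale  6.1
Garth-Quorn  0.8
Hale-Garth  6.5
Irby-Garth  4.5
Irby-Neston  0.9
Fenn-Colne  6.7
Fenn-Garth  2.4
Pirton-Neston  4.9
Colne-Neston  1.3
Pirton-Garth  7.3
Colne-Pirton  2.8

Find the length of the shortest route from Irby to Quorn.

Settle nodes by increasing distance from Irby:
Irby: 0
Neston: 0.9  (via Irby)
Colne: 2.2  (via Neston)
Quorn: 2.4  (via Neston)
Shortest route: Irby → Neston → Quorn = 2.4 km.

2.4 km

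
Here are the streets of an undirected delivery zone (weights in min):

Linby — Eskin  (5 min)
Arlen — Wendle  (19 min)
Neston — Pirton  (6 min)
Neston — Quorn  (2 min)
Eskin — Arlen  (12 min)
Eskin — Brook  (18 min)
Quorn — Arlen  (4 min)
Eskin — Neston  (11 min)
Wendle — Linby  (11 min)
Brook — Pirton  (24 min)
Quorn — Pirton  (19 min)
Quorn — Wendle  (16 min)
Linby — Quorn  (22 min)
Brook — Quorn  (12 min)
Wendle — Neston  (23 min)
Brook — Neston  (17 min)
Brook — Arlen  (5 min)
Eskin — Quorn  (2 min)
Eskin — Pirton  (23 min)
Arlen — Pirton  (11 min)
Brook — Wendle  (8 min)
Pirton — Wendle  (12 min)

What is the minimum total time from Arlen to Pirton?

11 min

Shortest distances from Arlen:
Arlen: 0
Quorn: 4  (via Arlen)
Brook: 5  (via Arlen)
Eskin: 6  (via Quorn)
Neston: 6  (via Quorn)
Pirton: 11  (via Arlen)
Shortest route: Arlen–Pirton = 11 min.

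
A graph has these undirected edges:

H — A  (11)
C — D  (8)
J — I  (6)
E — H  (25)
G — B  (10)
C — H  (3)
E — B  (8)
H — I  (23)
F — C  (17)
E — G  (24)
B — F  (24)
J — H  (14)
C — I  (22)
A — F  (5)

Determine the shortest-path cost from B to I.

53

Running Dijkstra from B:
B: 0
E: 8  (via B)
G: 10  (via B)
F: 24  (via B)
A: 29  (via F)
H: 33  (via E)
C: 36  (via H)
D: 44  (via C)
J: 47  (via H)
I: 53  (via J)
Shortest route: B–E–H–J–I = 53.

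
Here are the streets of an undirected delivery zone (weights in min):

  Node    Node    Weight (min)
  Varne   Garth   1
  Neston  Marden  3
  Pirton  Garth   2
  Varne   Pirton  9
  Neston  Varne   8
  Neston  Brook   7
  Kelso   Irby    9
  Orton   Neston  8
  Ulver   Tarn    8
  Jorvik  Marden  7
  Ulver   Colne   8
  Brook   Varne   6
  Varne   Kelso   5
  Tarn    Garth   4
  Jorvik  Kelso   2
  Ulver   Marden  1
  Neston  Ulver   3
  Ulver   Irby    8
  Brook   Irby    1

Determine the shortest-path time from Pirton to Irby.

10 min

Shortest distances from Pirton:
Pirton: 0
Garth: 2  (via Pirton)
Varne: 3  (via Garth)
Tarn: 6  (via Garth)
Kelso: 8  (via Varne)
Brook: 9  (via Varne)
Jorvik: 10  (via Kelso)
Irby: 10  (via Brook)
Shortest route: Pirton–Garth–Varne–Brook–Irby = 10 min.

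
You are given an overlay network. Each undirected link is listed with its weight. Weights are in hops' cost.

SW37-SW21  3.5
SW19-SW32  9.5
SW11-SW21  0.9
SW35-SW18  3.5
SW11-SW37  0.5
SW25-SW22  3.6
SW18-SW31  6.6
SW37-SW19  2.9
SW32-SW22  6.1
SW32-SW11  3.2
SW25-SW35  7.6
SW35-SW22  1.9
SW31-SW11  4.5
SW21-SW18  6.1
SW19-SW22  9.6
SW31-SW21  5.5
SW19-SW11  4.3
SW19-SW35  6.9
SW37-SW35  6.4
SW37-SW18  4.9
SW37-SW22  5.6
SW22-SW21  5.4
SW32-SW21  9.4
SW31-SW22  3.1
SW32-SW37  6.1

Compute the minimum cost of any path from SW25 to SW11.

9.7 hops' cost

Candidate routes:
SW25 - SW22 - SW37 - SW11: 3.6+5.6+0.5 = 9.7
SW25 - SW22 - SW21 - SW11: 3.6+5.4+0.9 = 9.9
The minimum is 9.7 hops' cost via SW25 - SW22 - SW37 - SW11.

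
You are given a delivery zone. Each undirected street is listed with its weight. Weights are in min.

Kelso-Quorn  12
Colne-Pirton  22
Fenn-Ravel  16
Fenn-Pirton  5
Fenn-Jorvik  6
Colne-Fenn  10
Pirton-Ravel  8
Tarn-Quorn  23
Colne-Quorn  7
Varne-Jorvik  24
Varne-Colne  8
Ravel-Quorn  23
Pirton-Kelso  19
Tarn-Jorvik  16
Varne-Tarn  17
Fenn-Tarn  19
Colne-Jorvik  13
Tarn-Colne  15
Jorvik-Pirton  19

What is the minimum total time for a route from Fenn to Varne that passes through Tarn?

Best Fenn to Tarn: Fenn → Tarn costing 19
Best Tarn to Varne: Tarn → Varne costing 17
Total via Tarn: 19 + 17 = 36 min.

36 min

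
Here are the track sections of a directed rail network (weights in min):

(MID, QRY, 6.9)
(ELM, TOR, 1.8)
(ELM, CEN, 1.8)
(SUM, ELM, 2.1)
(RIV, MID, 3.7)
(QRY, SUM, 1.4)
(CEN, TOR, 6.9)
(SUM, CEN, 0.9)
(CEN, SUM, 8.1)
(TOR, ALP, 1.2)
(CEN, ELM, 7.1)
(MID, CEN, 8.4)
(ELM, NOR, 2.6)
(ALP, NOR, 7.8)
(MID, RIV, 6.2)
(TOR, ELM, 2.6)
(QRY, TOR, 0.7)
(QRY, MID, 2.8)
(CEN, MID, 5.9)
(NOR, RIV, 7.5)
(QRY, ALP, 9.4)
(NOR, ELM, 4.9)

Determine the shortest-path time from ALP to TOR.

14.5 min

Candidate routes:
ALP → NOR → ELM → CEN → TOR: 7.8+4.9+1.8+6.9 = 21.4
ALP → NOR → ELM → TOR: 7.8+4.9+1.8 = 14.5
Cheapest is ALP → NOR → ELM → TOR at 14.5 min.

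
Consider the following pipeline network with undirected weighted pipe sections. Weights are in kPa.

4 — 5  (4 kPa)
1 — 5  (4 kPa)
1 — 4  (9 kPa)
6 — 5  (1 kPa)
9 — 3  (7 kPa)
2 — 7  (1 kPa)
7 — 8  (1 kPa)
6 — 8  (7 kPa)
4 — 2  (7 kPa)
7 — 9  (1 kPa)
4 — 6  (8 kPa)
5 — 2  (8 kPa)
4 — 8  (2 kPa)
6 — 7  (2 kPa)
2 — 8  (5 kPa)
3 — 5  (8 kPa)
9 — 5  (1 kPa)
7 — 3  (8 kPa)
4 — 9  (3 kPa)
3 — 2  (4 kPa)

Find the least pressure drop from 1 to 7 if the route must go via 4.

Best 1 to 4: 1–5–4 costing 8
Best 4 to 7: 4–8–7 costing 3
Total via 4: 8 + 3 = 11 kPa.

11 kPa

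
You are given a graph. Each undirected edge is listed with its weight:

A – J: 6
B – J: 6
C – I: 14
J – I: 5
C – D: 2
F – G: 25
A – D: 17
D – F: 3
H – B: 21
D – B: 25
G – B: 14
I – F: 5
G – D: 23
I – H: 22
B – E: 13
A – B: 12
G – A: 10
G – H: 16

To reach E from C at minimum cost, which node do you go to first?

Candidate routes:
C → D → F → I → J → B → E: 2+3+5+5+6+13 = 34
C → I → J → B → E: 14+5+6+13 = 38
Cheapest is C → D → F → I → J → B → E at 34.
So from C the first move is to D.

D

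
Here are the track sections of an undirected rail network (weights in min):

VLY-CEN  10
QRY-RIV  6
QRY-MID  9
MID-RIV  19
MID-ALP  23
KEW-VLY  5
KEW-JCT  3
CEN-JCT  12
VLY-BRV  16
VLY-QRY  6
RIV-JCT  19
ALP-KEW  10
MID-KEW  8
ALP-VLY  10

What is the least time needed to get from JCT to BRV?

24 min

Enumerating some paths:
JCT - KEW - ALP - VLY - BRV: 3+10+10+16 = 39
JCT - CEN - VLY - BRV: 12+10+16 = 38
JCT - KEW - VLY - BRV: 3+5+16 = 24
JCT - KEW - MID - QRY - VLY - BRV: 3+8+9+6+16 = 42
Cheapest is JCT - KEW - VLY - BRV at 24 min.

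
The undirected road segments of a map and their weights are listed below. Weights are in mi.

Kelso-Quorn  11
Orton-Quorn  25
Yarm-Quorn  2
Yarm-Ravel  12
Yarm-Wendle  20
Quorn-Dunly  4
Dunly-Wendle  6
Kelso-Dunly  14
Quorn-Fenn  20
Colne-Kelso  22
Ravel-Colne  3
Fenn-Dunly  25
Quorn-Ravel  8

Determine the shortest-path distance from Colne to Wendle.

Candidate routes:
Colne–Ravel–Yarm–Quorn–Dunly–Wendle: 3+12+2+4+6 = 27
Colne–Ravel–Quorn–Dunly–Wendle: 3+8+4+6 = 21
Cheapest is Colne–Ravel–Quorn–Dunly–Wendle at 21 mi.

21 mi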